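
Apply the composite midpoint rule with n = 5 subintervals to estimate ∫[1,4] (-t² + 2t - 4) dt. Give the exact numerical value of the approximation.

-17.91

h = (4 − 1)/5 = 0.6.
Midpoints m₁,…,m₅ = 1.3, 1.9, 2.5, 3.1, 3.7.
f(m₁)=-3.09, f(m₂)=-3.81, f(m₃)=-5.25, f(m₄)=-7.41, f(m₅)=-10.29.
h·[f(m₁) + f(m₂) + f(m₃) + f(m₄) + f(m₅)] = 0.6·(-29.85) = -17.91.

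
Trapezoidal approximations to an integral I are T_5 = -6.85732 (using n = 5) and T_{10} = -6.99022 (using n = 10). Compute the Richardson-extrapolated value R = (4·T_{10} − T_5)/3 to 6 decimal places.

-7.034520

R = (4·T_{10} − T_5) / 3 = (4·(-6.99022) − (-6.85732))/3 = (-21.10356)/3 = -7.034520.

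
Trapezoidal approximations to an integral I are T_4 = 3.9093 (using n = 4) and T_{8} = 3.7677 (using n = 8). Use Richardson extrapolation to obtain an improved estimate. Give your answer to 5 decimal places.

R = (4·T_{8} − T_4) / 3 = (4·3.7677 − 3.9093)/3 = (11.1615)/3 = 3.72050.

3.72050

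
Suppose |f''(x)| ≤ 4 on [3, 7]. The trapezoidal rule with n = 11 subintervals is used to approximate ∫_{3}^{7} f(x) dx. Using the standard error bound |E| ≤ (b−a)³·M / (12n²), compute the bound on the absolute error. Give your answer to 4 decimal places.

|E| ≤ (4)³·4 / (12·11²) = 256/1452 = 0.1763.

0.1763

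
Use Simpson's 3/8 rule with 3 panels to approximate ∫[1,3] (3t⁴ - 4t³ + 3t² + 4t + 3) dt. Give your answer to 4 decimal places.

h = (3 − 1)/3 = 0.666667.
Nodes t₀,…,t₃ = 1, 1.666667, 2.333333, 3.
f(t) = 3t⁴ - 4t³ + 3t² + 4t + 3: f₀=9, f₁=22.629630, f₂=66.777778, f₃=177.
(3h/8)·[f₀ + 3f₁ + 3f₂ + f₃] = 0.25·(454.222222) = 113.5556.

113.5556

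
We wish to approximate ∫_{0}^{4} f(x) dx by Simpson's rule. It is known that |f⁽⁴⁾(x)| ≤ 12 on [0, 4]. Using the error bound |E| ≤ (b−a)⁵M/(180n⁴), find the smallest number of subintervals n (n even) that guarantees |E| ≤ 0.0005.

Need 12288/(180n⁴) ≤ 0.0005.
n⁴ ≥ 12288/(180·0.0005) = 136533 ⇒ n ≥ 19.2225, so the smallest even n is 20. (n must be even for Simpson's rule.)

20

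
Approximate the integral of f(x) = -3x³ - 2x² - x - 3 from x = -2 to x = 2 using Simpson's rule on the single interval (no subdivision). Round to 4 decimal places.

S = (b−a)/6 · [f(-2) + 4f(0) + f(2)] = 0.666667·[15 + 4·(-3) + (-37)] = -22.6667.

-22.6667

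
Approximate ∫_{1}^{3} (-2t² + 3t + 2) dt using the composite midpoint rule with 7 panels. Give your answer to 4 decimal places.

-1.3061

h = (3 − 1)/7 = 0.285714.
Midpoints m₁,…,m₇ = 1.142857, 1.428571, 1.714286, 2, 2.285714, 2.571429, 2.857143.
f(m₁)=2.816327, f(m₂)=2.204082, f(m₃)=1.265306, f(m₄)=0, f(m₅)=-1.591837, f(m₆)=-3.510204, f(m₇)=-5.755102.
h·[f(m₁) + f(m₂) + f(m₃) + f(m₄) + f(m₅) + f(m₆) + f(m₇)] = 0.285714·(-4.571429) = -1.3061.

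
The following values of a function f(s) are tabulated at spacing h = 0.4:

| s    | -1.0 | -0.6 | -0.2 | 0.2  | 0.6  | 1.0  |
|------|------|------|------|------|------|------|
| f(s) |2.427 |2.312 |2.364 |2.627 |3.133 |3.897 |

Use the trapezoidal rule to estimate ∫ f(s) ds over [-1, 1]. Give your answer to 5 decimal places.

5.43920

h = 0.4, n = 5.
(h/2)·[y₀ + 2y₁ + 2y₂ + 2y₃ + 2y₄ + y₅] = 0.2·(27.196) = 5.43920.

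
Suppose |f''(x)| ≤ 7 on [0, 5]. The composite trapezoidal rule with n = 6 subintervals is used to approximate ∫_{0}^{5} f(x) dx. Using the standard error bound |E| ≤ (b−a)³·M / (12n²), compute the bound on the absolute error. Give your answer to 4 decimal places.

2.0255

|E| ≤ (5)³·7 / (12·6²) = 875/432 = 2.0255.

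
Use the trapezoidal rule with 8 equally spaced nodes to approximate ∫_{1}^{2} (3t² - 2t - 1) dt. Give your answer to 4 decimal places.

3.0102

h = (2 − 1)/7 = 0.142857.
Nodes t₀,…,t₇ = 1, 1.142857, 1.285714, 1.428571, 1.571429, 1.714286, 1.857143, 2.
f(t) = 3t² - 2t - 1: f₀=0, f₁=0.632653, f₂=1.387755, f₃=2.265306, f₄=3.265306, f₅=4.387755, f₆=5.632653, f₇=7.
(h/2)·[f₀ + 2f₁ + 2f₂ + 2f₃ + 2f₄ + 2f₅ + 2f₆ + f₇] = 0.071429·(42.142857) = 3.0102.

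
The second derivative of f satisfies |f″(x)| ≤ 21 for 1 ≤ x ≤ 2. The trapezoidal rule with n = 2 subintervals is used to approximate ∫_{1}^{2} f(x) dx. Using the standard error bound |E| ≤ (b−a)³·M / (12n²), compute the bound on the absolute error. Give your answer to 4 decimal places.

0.4375

|E| ≤ (1)³·21 / (12·2²) = 21/48 = 0.4375.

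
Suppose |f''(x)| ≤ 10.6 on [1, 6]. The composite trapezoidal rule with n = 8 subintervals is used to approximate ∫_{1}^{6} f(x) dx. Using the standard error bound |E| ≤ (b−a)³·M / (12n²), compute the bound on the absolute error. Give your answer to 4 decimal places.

1.7253

|E| ≤ (5)³·10.6 / (12·8²) = 1325/768 = 1.7253.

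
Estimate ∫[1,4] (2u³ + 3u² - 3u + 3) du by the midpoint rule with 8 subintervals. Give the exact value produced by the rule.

176.3671875

h = (4 − 1)/8 = 0.375.
Midpoints m₁,…,m₈ = 1.1875, 1.5625, 1.9375, 2.3125, 2.6875, 3.0625, 3.4375, 3.8125.
f(m₁)=7.01708984375, f(m₂)=13.26611328125, f(m₃)=22.99560546875, f(m₄)=36.83837890625, f(m₅)=55.42724609375, f(m₆)=79.39501953125, f(m₇)=109.37451171875, f(m₈)=145.99853515625.
h·[f(m₁) + f(m₂) + f(m₃) + f(m₄) + f(m₅) + f(m₆) + f(m₇) + f(m₈)] = 0.375·(470.3125) = 176.3671875.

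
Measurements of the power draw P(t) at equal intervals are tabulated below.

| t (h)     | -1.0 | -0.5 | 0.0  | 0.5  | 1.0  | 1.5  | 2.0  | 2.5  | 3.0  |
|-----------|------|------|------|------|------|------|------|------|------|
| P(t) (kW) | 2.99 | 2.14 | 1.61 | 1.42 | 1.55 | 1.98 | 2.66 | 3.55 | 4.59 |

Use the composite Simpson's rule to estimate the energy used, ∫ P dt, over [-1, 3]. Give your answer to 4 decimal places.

9.2633

h = 0.5, n = 8.
(h/3)·[y₀ + 4y₁ + 2y₂ + 4y₃ + 2y₄ + 4y₅ + 2y₆ + 4y₇ + y₈] = 0.166667·(55.58) = 9.2633.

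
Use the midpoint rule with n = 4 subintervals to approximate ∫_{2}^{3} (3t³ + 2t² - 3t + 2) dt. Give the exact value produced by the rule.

h = (3 − 2)/4 = 0.25.
Midpoints m₁,…,m₄ = 2.125, 2.375, 2.625, 2.875.
f(m₁)=33.443359375, f(m₂)=46.345703125, f(m₃)=62.169921875, f(m₄)=81.197265625.
h·[f(m₁) + f(m₂) + f(m₃) + f(m₄)] = 0.25·(223.15625) = 55.7890625.

55.7890625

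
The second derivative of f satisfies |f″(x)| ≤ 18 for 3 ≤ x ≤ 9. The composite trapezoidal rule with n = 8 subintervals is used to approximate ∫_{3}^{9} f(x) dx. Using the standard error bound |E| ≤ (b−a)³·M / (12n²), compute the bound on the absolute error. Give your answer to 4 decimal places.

5.0625

|E| ≤ (6)³·18 / (12·8²) = 3888/768 = 5.0625.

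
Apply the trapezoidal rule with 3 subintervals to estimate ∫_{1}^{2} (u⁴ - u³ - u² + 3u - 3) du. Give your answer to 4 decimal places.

h = (2 − 1)/3 = 0.333333.
Nodes u₀,…,u₃ = 1, 1.333333, 1.666667, 2.
f(u) = u⁴ - u³ - u² + 3u - 3: f₀=-1, f₁=0.012346, f₂=2.308642, f₃=7.
(h/2)·[f₀ + 2f₁ + 2f₂ + f₃] = 0.166667·(10.641975) = 1.7737.

1.7737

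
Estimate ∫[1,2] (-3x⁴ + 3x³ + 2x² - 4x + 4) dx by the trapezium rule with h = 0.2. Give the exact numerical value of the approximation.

h = (2 − 1)/5 = 0.2.
Nodes x₀,…,x₅ = 1, 1.2, 1.4, 1.6, 1.8, 2.
f(x) = -3x⁴ + 3x³ + 2x² - 4x + 4: f₀=2, f₁=1.0432, f₂=-0.9728, f₃=-4.6528, f₄=-10.7168, f₅=-20.
(h/2)·[f₀ + 2f₁ + 2f₂ + 2f₃ + 2f₄ + f₅] = 0.1·(-48.5984) = -4.85984.

-4.85984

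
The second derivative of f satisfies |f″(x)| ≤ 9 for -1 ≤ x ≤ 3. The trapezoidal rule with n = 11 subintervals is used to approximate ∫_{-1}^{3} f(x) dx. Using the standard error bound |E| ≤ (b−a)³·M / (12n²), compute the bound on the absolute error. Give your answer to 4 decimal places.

|E| ≤ (4)³·9 / (12·11²) = 576/1452 = 0.3967.

0.3967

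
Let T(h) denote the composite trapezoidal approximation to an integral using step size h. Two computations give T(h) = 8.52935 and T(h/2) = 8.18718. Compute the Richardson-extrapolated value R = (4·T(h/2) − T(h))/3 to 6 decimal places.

R = (4·T(h/2) − T(h)) / 3 = (4·8.18718 − 8.52935)/3 = (24.21937)/3 = 8.073123.

8.073123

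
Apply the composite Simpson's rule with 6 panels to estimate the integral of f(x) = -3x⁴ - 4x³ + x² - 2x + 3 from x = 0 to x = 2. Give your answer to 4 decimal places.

-30.5432

h = (2 − 0)/6 = 0.333333.
Nodes x₀,…,x₆ = 0, 0.333333, 0.666667, 1, 1.333333, 1.666667, 2.
f(x) = -3x⁴ - 4x³ + x² - 2x + 3: f₀=3, f₁=2.259259, f₂=0.333333, f₃=-5, f₄=-16.851852, f₅=-39.222222, f₆=-77.
(h/3)·[f₀ + 4f₁ + 2f₂ + 4f₃ + 2f₄ + 4f₅ + f₆] = 0.111111·(-274.888889) = -30.5432.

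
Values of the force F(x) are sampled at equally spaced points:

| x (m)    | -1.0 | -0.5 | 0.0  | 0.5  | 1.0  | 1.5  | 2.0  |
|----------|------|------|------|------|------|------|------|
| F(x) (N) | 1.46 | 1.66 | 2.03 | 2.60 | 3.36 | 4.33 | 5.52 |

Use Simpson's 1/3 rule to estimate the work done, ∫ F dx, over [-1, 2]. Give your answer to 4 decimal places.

h = 0.5, n = 6.
(h/3)·[y₀ + 4y₁ + 2y₂ + 4y₃ + 2y₄ + 4y₅ + y₆] = 0.166667·(52.12) = 8.6867.

8.6867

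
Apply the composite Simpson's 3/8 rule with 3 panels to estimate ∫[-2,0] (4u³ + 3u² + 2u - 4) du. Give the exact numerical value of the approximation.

h = (0 − (-2))/3 = 0.666667.
Nodes u₀,…,u₃ = -2, -1.333333, -0.666667, 0.
f(u) = 4u³ + 3u² + 2u - 4: f₀=-28, f₁=-10.814815, f₂=-5.185185, f₃=-4.
(3h/8)·[f₀ + 3f₁ + 3f₂ + f₃] = 0.25·(-80) = -20.

-20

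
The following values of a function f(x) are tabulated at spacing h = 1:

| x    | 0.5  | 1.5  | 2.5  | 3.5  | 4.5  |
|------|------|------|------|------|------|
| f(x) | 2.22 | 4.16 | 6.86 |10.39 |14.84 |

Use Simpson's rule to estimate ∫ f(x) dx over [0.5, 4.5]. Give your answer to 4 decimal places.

29.6600

h = 1, n = 4.
(h/3)·[y₀ + 4y₁ + 2y₂ + 4y₃ + y₄] = 0.333333·(88.98) = 29.6600.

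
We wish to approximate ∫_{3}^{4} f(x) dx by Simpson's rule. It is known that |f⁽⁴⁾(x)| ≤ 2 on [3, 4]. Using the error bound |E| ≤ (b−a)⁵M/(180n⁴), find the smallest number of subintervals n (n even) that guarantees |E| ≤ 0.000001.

12

Need 2/(180n⁴) ≤ 0.000001.
n⁴ ≥ 2/(180·0.000001) = 11111.1 ⇒ n ≥ 10.2669, so the smallest even n is 12. (n must be even for Simpson's rule.)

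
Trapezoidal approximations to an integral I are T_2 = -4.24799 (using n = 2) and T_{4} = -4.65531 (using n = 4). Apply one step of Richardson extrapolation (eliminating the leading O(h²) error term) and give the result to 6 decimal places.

-4.791083

R = (4·T_{4} − T_2) / 3 = (4·(-4.65531) − (-4.24799))/3 = (-14.37325)/3 = -4.791083.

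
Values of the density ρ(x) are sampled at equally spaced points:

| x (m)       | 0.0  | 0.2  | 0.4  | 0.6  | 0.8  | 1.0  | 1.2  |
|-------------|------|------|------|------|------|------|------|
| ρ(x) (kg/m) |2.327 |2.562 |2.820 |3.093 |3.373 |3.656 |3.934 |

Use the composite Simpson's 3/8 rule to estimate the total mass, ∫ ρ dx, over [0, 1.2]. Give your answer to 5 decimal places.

3.72600

h = 0.2, n = 6.
(3h/8)·[y₀ + 3y₁ + 3y₂ + 2y₃ + 3y₄ + 3y₅ + y₆] = 0.075·(49.680) = 3.72600.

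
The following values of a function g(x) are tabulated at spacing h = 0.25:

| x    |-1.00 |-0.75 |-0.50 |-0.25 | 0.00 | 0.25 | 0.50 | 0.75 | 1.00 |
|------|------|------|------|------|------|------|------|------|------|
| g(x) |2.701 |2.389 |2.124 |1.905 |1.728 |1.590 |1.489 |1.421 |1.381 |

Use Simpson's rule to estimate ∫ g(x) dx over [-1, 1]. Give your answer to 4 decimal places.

3.6653

h = 0.25, n = 8.
(h/3)·[y₀ + 4y₁ + 2y₂ + 4y₃ + 2y₄ + 4y₅ + 2y₆ + 4y₇ + y₈] = 0.083333·(43.984) = 3.6653.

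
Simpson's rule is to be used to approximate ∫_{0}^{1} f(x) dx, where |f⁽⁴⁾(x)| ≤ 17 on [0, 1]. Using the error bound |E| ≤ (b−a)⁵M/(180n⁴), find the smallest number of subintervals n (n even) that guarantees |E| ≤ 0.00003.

8

Need 17/(180n⁴) ≤ 0.00003.
n⁴ ≥ 17/(180·0.00003) = 3148.15 ⇒ n ≥ 7.4906, so the smallest even n is 8. (n must be even for Simpson's rule.)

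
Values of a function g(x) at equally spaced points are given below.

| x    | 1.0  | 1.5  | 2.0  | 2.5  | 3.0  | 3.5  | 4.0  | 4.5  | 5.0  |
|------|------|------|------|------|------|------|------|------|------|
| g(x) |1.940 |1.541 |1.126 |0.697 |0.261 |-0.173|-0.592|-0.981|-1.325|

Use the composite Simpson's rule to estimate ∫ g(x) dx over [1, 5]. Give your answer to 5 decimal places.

h = 0.5, n = 8.
(h/3)·[y₀ + 4y₁ + 2y₂ + 4y₃ + 2y₄ + 4y₅ + 2y₆ + 4y₇ + y₈] = 0.166667·(6.541) = 1.09017.

1.09017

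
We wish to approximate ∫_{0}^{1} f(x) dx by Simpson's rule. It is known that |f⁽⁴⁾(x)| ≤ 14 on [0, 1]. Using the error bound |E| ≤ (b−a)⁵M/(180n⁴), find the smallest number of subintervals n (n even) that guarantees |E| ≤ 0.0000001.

Need 14/(180n⁴) ≤ 0.0000001.
n⁴ ≥ 14/(180·0.0000001) = 777778 ⇒ n ≥ 29.6971, so the smallest even n is 30. (n must be even for Simpson's rule.)

30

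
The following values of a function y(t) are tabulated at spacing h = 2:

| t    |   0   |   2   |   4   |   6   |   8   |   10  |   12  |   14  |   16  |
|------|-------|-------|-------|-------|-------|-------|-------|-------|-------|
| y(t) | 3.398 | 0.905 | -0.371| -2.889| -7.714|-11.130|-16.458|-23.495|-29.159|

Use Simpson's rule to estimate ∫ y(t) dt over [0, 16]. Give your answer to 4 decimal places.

-147.5220

h = 2, n = 8.
(h/3)·[y₀ + 4y₁ + 2y₂ + 4y₃ + 2y₄ + 4y₅ + 2y₆ + 4y₇ + y₈] = 0.666667·(-221.283) = -147.5220.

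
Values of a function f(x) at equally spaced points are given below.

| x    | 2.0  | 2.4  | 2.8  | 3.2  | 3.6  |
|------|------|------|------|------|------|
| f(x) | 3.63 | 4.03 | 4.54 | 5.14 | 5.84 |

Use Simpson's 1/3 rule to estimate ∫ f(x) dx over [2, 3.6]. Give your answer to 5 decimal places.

7.36400

h = 0.4, n = 4.
(h/3)·[y₀ + 4y₁ + 2y₂ + 4y₃ + y₄] = 0.133333·(55.23) = 7.36400.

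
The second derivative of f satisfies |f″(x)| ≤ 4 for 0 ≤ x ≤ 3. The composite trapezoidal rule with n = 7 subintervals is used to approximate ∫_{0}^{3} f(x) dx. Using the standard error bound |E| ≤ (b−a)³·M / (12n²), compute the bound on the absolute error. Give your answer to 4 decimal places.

0.1837

|E| ≤ (3)³·4 / (12·7²) = 108/588 = 0.1837.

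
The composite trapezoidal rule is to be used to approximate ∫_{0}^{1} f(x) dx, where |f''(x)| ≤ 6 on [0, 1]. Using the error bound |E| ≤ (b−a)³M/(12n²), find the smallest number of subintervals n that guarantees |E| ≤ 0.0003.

41

Need 6/(12n²) ≤ 0.0003.
n² ≥ 6/(12·0.0003) = 1666.67 ⇒ n ≥ 40.8248, so the smallest n is 41.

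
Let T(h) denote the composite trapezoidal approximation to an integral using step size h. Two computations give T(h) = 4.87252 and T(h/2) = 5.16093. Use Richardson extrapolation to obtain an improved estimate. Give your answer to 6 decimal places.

5.257067

R = (4·T(h/2) − T(h)) / 3 = (4·5.16093 − 4.87252)/3 = (15.77120)/3 = 5.257067.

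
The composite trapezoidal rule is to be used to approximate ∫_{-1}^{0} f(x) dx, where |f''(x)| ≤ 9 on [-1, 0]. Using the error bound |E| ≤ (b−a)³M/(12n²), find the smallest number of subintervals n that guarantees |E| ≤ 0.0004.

44

Need 9/(12n²) ≤ 0.0004.
n² ≥ 9/(12·0.0004) = 1875 ⇒ n ≥ 43.3013, so the smallest n is 44.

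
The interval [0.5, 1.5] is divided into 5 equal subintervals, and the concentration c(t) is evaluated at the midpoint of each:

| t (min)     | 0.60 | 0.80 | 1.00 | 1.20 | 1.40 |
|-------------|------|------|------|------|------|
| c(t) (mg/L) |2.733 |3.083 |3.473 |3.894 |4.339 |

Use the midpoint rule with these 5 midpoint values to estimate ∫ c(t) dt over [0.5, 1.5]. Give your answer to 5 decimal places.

3.50440

h = 0.2, n = 5.
h·[y(m₁) + y(m₂) + y(m₃) + y(m₄) + y(m₅)] = 0.2·(17.522) = 3.50440.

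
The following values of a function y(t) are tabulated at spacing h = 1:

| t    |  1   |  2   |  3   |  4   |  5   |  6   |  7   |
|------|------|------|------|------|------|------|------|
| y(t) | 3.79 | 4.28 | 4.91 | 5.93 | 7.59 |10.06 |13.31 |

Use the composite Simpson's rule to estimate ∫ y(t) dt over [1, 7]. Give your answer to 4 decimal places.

41.0600

h = 1, n = 6.
(h/3)·[y₀ + 4y₁ + 2y₂ + 4y₃ + 2y₄ + 4y₅ + y₆] = 0.333333·(123.18) = 41.0600.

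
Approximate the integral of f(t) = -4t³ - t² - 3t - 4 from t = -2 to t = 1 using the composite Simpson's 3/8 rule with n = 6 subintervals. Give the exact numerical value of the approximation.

4.5

h = (1 − (-2))/6 = 0.5.
Nodes t₀,…,t₆ = -2, -1.5, -1, -0.5, 0, 0.5, 1.
f(t) = -4t³ - t² - 3t - 4: f₀=30, f₁=11.75, f₂=2, f₃=-2.25, f₄=-4, f₅=-6.25, f₆=-12.
(3h/8)·[f₀ + 3f₁ + 3f₂ + 2f₃ + 3f₄ + 3f₅ + f₆] = 0.1875·(24) = 4.5.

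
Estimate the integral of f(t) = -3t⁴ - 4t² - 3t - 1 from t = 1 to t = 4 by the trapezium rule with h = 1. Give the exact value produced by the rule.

h = (4 − 1)/3 = 1.
Nodes t₀,…,t₃ = 1, 2, 3, 4.
f(t) = -3t⁴ - 4t² - 3t - 1: f₀=-11, f₁=-71, f₂=-289, f₃=-845.
(h/2)·[f₀ + 2f₁ + 2f₂ + f₃] = 0.5·(-1576) = -788.

-788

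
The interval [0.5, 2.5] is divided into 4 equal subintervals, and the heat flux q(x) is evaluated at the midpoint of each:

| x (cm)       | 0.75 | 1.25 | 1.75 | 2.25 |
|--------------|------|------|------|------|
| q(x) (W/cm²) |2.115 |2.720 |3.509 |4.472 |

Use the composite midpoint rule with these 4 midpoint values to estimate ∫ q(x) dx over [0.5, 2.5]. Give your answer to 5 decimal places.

6.40800

h = 0.5, n = 4.
h·[y(m₁) + y(m₂) + y(m₃) + y(m₄)] = 0.5·(12.816) = 6.40800.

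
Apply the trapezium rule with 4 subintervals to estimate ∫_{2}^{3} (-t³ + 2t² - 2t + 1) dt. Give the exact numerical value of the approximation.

h = (3 − 2)/4 = 0.25.
Nodes t₀,…,t₄ = 2, 2.25, 2.5, 2.75, 3.
f(t) = -t³ + 2t² - 2t + 1: f₀=-3, f₁=-4.765625, f₂=-7.125, f₃=-10.171875, f₄=-14.
(h/2)·[f₀ + 2f₁ + 2f₂ + 2f₃ + f₄] = 0.125·(-61.125) = -7.640625.

-7.640625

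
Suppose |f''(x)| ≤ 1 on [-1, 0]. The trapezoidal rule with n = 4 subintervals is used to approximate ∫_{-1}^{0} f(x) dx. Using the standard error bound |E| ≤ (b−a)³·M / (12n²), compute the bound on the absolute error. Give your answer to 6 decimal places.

0.005208

|E| ≤ (1)³·1 / (12·4²) = 1/192 = 0.005208.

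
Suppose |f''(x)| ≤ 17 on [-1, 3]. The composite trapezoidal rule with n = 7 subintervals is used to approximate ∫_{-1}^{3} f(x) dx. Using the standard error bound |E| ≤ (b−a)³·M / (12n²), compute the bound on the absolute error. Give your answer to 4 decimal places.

1.8503

|E| ≤ (4)³·17 / (12·7²) = 1088/588 = 1.8503.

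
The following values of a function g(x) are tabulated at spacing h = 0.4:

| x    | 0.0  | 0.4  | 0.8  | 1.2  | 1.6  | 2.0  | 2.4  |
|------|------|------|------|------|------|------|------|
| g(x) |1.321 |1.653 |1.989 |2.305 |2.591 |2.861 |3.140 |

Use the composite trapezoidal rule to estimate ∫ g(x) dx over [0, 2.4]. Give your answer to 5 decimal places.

h = 0.4, n = 6.
(h/2)·[y₀ + 2y₁ + 2y₂ + 2y₃ + 2y₄ + 2y₅ + y₆] = 0.2·(27.259) = 5.45180.

5.45180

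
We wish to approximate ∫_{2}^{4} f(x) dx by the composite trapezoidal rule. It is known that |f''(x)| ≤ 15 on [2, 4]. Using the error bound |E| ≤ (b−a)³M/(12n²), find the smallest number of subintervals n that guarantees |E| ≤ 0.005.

45

Need 120/(12n²) ≤ 0.005.
n² ≥ 120/(12·0.005) = 2000 ⇒ n ≥ 44.7214, so the smallest n is 45.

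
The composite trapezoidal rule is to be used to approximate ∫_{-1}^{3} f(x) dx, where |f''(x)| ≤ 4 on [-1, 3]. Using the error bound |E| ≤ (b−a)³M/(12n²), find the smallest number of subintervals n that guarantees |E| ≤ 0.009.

Need 256/(12n²) ≤ 0.009.
n² ≥ 256/(12·0.009) = 2370.37 ⇒ n ≥ 48.6864, so the smallest n is 49.

49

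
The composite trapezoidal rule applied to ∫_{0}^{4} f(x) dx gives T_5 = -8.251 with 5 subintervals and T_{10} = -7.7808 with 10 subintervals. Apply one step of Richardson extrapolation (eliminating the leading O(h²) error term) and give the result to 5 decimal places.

R = (4·T_{10} − T_5) / 3 = (4·(-7.7808) − (-8.251))/3 = (-22.8722)/3 = -7.62407.

-7.62407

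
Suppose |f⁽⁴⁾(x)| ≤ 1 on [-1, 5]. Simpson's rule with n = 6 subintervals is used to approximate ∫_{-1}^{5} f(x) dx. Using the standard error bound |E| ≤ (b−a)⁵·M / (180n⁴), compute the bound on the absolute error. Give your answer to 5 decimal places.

0.03333

|E| ≤ (6)⁵·1 / (180·6⁴) = 7776/233280 = 0.03333.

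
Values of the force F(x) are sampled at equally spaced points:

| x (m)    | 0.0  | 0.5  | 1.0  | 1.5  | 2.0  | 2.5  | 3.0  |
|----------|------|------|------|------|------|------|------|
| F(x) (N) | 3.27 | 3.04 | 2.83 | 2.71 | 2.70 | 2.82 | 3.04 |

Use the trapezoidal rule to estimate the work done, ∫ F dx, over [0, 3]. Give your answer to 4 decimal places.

8.6275

h = 0.5, n = 6.
(h/2)·[y₀ + 2y₁ + 2y₂ + 2y₃ + 2y₄ + 2y₅ + y₆] = 0.25·(34.51) = 8.6275.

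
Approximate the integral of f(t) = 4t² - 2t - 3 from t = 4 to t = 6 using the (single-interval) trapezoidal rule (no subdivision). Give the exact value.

T = (b−a)/2 · [f(4) + f(6)] = 1·[53 + 129] = 182.

182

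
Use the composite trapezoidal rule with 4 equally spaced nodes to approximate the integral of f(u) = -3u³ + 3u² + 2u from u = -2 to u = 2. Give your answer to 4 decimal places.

h = (2 − (-2))/3 = 1.333333.
Nodes u₀,…,u₃ = -2, -0.666667, 0.666667, 2.
f(u) = -3u³ + 3u² + 2u: f₀=32, f₁=0.888889, f₂=1.777778, f₃=-8.
(h/2)·[f₀ + 2f₁ + 2f₂ + f₃] = 0.666667·(29.333333) = 19.5556.

19.5556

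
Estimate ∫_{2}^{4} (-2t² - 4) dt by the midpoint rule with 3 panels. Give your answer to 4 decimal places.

-45.1852

h = (4 − 2)/3 = 0.666667.
Midpoints m₁,…,m₃ = 2.333333, 3, 3.666667.
f(m₁)=-14.888889, f(m₂)=-22, f(m₃)=-30.888889.
h·[f(m₁) + f(m₂) + f(m₃)] = 0.666667·(-67.777778) = -45.1852.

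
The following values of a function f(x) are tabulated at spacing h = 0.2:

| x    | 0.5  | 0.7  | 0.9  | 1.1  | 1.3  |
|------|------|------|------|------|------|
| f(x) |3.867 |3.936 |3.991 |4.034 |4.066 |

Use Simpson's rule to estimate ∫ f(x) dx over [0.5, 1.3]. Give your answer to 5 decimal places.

h = 0.2, n = 4.
(h/3)·[y₀ + 4y₁ + 2y₂ + 4y₃ + y₄] = 0.066667·(47.795) = 3.18633.

3.18633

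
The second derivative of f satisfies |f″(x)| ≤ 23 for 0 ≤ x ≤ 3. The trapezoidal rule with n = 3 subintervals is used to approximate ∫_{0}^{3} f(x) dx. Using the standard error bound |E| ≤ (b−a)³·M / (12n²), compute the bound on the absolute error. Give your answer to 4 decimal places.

5.7500

|E| ≤ (3)³·23 / (12·3²) = 621/108 = 5.7500.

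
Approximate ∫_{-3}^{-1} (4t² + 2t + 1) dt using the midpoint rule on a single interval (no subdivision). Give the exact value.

26

M = (b−a)·f(-2) = 2·(13) = 26.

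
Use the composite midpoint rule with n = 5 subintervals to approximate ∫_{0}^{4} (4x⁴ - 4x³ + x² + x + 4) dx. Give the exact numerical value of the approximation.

h = (4 − 0)/5 = 0.8.
Midpoints m₁,…,m₅ = 0.4, 1.2, 2, 2.8, 3.6.
f(m₁)=4.4064, f(m₂)=8.0224, f(m₃)=42, f(m₄)=172.6944, f(m₅)=505.7824.
h·[f(m₁) + f(m₂) + f(m₃) + f(m₄) + f(m₅)] = 0.8·(732.9056) = 586.32448.

586.32448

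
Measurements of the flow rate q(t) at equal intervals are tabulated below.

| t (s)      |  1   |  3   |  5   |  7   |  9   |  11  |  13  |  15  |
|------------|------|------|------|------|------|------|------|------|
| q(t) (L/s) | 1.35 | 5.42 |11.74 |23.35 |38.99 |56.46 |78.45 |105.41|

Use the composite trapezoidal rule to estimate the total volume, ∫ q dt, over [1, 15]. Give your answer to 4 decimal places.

h = 2, n = 7.
(h/2)·[y₀ + 2y₁ + 2y₂ + 2y₃ + 2y₄ + 2y₅ + 2y₆ + y₇] = 1·(535.58) = 535.5800.

535.5800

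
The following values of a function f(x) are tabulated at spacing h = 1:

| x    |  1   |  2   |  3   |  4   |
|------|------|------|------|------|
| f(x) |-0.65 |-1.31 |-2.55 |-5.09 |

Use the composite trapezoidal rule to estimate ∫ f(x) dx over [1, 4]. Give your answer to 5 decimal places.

h = 1, n = 3.
(h/2)·[y₀ + 2y₁ + 2y₂ + y₃] = 0.5·(-13.46) = -6.73000.

-6.73000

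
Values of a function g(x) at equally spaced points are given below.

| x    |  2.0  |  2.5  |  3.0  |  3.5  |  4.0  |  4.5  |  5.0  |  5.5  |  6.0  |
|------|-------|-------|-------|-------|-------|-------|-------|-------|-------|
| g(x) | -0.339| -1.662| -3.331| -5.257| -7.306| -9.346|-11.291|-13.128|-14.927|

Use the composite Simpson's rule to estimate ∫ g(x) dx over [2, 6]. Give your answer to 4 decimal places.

h = 0.5, n = 8.
(h/3)·[y₀ + 4y₁ + 2y₂ + 4y₃ + 2y₄ + 4y₅ + 2y₆ + 4y₇ + y₈] = 0.166667·(-176.694) = -29.4490.

-29.4490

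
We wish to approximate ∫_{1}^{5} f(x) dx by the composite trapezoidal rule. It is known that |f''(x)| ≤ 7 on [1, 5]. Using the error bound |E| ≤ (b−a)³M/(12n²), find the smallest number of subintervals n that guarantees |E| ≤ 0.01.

62

Need 448/(12n²) ≤ 0.01.
n² ≥ 448/(12·0.01) = 3733.33 ⇒ n ≥ 61.1010, so the smallest n is 62.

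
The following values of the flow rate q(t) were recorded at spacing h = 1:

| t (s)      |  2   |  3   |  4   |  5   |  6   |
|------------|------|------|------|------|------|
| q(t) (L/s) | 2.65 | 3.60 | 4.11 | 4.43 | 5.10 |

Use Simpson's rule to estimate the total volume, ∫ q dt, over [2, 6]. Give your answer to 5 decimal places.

16.03000

h = 1, n = 4.
(h/3)·[y₀ + 4y₁ + 2y₂ + 4y₃ + y₄] = 0.333333·(48.09) = 16.03000.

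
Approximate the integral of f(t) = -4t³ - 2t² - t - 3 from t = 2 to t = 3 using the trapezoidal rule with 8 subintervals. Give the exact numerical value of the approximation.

-83.25

h = (3 − 2)/8 = 0.125.
Nodes t₀,…,t₈ = 2, 2.125, 2.25, 2.375, 2.5, 2.625, 2.75, 2.875, 3.
f(t) = -4t³ - 2t² - t - 3: f₀=-45, f₁=-52.5390625, f₂=-60.9375, f₃=-70.2421875, f₄=-80.5, f₅=-91.7578125, f₆=-104.0625, f₇=-117.4609375, f₈=-132.
(h/2)·[f₀ + 2f₁ + 2f₂ + 2f₃ + 2f₄ + 2f₅ + 2f₆ + 2f₇ + f₈] = 0.0625·(-1332) = -83.25.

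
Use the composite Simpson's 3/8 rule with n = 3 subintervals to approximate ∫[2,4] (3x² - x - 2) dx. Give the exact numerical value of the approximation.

h = (4 − 2)/3 = 0.666667.
Nodes x₀,…,x₃ = 2, 2.666667, 3.333333, 4.
f(x) = 3x² - x - 2: f₀=8, f₁=16.666667, f₂=28, f₃=42.
(3h/8)·[f₀ + 3f₁ + 3f₂ + f₃] = 0.25·(184) = 46.

46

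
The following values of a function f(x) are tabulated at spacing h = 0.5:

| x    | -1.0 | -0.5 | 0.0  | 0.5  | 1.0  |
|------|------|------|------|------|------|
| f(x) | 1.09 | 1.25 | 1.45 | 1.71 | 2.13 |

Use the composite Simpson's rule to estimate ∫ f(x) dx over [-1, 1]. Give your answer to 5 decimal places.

2.99333

h = 0.5, n = 4.
(h/3)·[y₀ + 4y₁ + 2y₂ + 4y₃ + y₄] = 0.166667·(17.96) = 2.99333.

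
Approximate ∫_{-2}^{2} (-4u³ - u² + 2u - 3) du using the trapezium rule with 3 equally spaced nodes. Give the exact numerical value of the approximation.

-20

h = (2 − (-2))/2 = 2.
Nodes u₀,…,u₂ = -2, 0, 2.
f(u) = -4u³ - u² + 2u - 3: f₀=21, f₁=-3, f₂=-35.
(h/2)·[f₀ + 2f₁ + f₂] = 1·(-20) = -20.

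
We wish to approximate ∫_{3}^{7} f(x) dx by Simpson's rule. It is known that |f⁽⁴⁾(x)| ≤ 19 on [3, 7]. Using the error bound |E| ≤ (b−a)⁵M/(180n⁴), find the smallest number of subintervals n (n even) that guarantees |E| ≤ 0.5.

Need 19456/(180n⁴) ≤ 0.5.
n⁴ ≥ 19456/(180·0.5) = 216.178 ⇒ n ≥ 3.8344, so the smallest even n is 4. (n must be even for Simpson's rule.)

4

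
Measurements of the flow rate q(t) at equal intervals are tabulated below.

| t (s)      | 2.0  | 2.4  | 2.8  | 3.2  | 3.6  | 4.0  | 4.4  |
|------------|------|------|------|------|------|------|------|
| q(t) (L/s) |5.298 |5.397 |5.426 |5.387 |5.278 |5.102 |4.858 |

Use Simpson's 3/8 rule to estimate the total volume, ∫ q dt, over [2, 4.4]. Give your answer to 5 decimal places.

12.68085

h = 0.4, n = 6.
(3h/8)·[y₀ + 3y₁ + 3y₂ + 2y₃ + 3y₄ + 3y₅ + y₆] = 0.15·(84.539) = 12.68085.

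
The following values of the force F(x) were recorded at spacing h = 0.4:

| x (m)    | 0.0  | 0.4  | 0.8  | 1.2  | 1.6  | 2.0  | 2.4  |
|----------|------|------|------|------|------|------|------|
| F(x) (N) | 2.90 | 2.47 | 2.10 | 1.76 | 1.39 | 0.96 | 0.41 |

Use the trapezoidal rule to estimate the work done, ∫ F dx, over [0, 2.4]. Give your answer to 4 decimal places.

4.1340

h = 0.4, n = 6.
(h/2)·[y₀ + 2y₁ + 2y₂ + 2y₃ + 2y₄ + 2y₅ + y₆] = 0.2·(20.67) = 4.1340.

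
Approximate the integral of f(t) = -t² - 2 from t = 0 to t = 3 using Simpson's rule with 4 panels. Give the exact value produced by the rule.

-15

h = (3 − 0)/4 = 0.75.
Nodes t₀,…,t₄ = 0, 0.75, 1.5, 2.25, 3.
f(t) = -t² - 2: f₀=-2, f₁=-2.5625, f₂=-4.25, f₃=-7.0625, f₄=-11.
(h/3)·[f₀ + 4f₁ + 2f₂ + 4f₃ + f₄] = 0.25·(-60) = -15.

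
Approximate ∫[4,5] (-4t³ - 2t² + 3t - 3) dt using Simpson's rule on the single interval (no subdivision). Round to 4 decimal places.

-399.1667

S = (b−a)/6 · [f(4) + 4f(4.5) + f(5)] = 0.166667·[(-279) + 4·(-394.5) + (-538)] = -399.1667.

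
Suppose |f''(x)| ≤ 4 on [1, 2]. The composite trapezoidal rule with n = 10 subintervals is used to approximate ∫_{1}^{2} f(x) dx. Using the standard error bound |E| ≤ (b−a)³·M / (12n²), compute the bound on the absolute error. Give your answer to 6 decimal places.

0.003333

|E| ≤ (1)³·4 / (12·10²) = 4/1200 = 0.003333.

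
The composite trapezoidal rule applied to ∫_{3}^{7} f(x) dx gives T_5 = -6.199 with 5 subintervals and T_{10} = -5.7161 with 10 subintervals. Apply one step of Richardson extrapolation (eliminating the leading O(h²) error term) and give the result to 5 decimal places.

-5.55513

R = (4·T_{10} − T_5) / 3 = (4·(-5.7161) − (-6.199))/3 = (-16.6654)/3 = -5.55513.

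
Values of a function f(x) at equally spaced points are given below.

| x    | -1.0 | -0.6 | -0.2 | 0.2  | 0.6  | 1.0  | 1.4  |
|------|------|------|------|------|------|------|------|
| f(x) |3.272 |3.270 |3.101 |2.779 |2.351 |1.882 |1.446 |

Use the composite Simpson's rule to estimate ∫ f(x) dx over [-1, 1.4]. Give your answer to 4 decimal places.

h = 0.4, n = 6.
(h/3)·[y₀ + 4y₁ + 2y₂ + 4y₃ + 2y₄ + 4y₅ + y₆] = 0.133333·(47.346) = 6.3128.

6.3128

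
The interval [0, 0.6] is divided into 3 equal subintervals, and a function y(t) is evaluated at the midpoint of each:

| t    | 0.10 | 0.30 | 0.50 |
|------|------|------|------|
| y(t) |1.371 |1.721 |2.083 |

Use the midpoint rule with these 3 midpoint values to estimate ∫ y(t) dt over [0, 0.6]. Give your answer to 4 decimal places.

1.0350

h = 0.2, n = 3.
h·[y(m₁) + y(m₂) + y(m₃)] = 0.2·(5.175) = 1.0350.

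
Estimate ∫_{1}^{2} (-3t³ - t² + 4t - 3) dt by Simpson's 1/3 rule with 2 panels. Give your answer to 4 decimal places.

-10.5833

h = (2 − 1)/2 = 0.5.
Nodes t₀,…,t₂ = 1, 1.5, 2.
f(t) = -3t³ - t² + 4t - 3: f₀=-3, f₁=-9.375, f₂=-23.
(h/3)·[f₀ + 4f₁ + f₂] = 0.166667·(-63.5) = -10.5833.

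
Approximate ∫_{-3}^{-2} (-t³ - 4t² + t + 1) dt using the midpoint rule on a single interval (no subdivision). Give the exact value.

M = (b−a)·f(-2.5) = 1·(-10.875) = -10.875.

-10.875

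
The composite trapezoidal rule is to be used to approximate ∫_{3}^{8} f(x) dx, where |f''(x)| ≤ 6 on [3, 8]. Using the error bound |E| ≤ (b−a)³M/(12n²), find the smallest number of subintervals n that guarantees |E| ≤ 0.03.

Need 750/(12n²) ≤ 0.03.
n² ≥ 750/(12·0.03) = 2083.33 ⇒ n ≥ 45.6435, so the smallest n is 46.

46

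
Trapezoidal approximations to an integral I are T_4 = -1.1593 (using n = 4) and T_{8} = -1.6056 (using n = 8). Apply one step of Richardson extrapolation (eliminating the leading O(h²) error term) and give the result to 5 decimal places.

R = (4·T_{8} − T_4) / 3 = (4·(-1.6056) − (-1.1593))/3 = (-5.2631)/3 = -1.75437.

-1.75437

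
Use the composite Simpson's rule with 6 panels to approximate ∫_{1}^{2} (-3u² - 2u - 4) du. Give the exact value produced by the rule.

h = (2 − 1)/6 = 0.166667.
Nodes u₀,…,u₆ = 1, 1.166667, 1.333333, 1.5, 1.666667, 1.833333, 2.
f(u) = -3u² - 2u - 4: f₀=-9, f₁=-10.416667, f₂=-12, f₃=-13.75, f₄=-15.666667, f₅=-17.75, f₆=-20.
(h/3)·[f₀ + 4f₁ + 2f₂ + 4f₃ + 2f₄ + 4f₅ + f₆] = 0.055556·(-252) = -14.

-14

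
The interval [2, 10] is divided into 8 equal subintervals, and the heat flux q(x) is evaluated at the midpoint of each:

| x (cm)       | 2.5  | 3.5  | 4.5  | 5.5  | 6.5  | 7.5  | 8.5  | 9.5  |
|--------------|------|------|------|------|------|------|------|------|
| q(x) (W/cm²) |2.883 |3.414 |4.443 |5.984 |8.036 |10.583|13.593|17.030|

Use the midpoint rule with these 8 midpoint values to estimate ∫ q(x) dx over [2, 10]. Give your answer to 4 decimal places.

65.9660

h = 1, n = 8.
h·[y(m₁) + y(m₂) + y(m₃) + y(m₄) + y(m₅) + y(m₆) + y(m₇) + y(m₈)] = 1·(65.966) = 65.9660.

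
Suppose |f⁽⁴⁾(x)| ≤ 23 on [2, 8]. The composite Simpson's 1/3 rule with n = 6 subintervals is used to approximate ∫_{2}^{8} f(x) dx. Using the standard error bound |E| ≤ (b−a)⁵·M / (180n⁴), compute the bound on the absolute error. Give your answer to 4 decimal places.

0.7667

|E| ≤ (6)⁵·23 / (180·6⁴) = 178848/233280 = 0.7667.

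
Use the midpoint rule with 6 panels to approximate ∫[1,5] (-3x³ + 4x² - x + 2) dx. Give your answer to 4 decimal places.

-303.2593

h = (5 − 1)/6 = 0.666667.
Midpoints m₁,…,m₆ = 1.333333, 2, 2.666667, 3.333333, 4, 4.666667.
f(m₁)=0.666667, f(m₂)=-8, f(m₃)=-29.111111, f(m₄)=-68, f(m₅)=-130, f(m₆)=-220.444444.
h·[f(m₁) + f(m₂) + f(m₃) + f(m₄) + f(m₅) + f(m₆)] = 0.666667·(-454.888889) = -303.2593.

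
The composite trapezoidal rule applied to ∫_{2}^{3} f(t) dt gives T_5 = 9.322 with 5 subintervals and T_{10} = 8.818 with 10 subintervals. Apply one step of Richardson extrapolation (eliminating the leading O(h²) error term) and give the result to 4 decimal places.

R = (4·T_{10} − T_5) / 3 = (4·8.818 − 9.322)/3 = (25.950)/3 = 8.6500.

8.6500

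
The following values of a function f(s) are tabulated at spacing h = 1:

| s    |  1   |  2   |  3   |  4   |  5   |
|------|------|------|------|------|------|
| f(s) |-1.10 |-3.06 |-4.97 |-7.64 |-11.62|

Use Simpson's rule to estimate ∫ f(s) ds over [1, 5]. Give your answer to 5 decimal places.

h = 1, n = 4.
(h/3)·[y₀ + 4y₁ + 2y₂ + 4y₃ + y₄] = 0.333333·(-65.46) = -21.82000.

-21.82000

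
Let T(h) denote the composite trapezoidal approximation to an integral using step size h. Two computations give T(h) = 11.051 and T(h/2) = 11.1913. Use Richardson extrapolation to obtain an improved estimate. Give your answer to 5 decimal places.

11.23807

R = (4·T(h/2) − T(h)) / 3 = (4·11.1913 − 11.051)/3 = (33.7142)/3 = 11.23807.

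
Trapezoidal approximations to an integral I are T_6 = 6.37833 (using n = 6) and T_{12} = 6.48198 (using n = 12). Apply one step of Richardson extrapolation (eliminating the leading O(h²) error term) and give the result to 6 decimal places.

R = (4·T_{12} − T_6) / 3 = (4·6.48198 − 6.37833)/3 = (19.54959)/3 = 6.516530.

6.516530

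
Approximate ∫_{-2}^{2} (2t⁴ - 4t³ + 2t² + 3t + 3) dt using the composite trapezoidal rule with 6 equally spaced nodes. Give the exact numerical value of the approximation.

h = (2 − (-2))/5 = 0.8.
Nodes t₀,…,t₅ = -2, -1.2, -0.4, 0.4, 1.2, 2.
f(t) = 2t⁴ - 4t³ + 2t² + 3t + 3: f₀=69, f₁=13.3392, f₂=2.4272, f₃=4.3152, f₄=6.7152, f₅=17.
(h/2)·[f₀ + 2f₁ + 2f₂ + 2f₃ + 2f₄ + f₅] = 0.4·(139.5936) = 55.83744.

55.83744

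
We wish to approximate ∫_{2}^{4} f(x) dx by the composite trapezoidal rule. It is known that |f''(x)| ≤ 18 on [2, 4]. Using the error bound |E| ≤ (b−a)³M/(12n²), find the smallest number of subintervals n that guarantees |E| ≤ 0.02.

Need 144/(12n²) ≤ 0.02.
n² ≥ 144/(12·0.02) = 600 ⇒ n ≥ 24.4949, so the smallest n is 25.

25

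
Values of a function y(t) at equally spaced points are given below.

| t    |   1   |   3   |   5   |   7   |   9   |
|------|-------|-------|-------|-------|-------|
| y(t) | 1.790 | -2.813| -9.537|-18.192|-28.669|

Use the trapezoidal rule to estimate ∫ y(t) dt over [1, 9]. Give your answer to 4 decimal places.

-87.9630

h = 2, n = 4.
(h/2)·[y₀ + 2y₁ + 2y₂ + 2y₃ + y₄] = 1·(-87.963) = -87.9630.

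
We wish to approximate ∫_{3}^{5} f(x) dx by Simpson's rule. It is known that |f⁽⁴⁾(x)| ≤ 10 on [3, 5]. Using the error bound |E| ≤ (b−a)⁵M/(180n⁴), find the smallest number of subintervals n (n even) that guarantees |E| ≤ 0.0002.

Need 320/(180n⁴) ≤ 0.0002.
n⁴ ≥ 320/(180·0.0002) = 8888.89 ⇒ n ≥ 9.7098, so the smallest even n is 10. (n must be even for Simpson's rule.)

10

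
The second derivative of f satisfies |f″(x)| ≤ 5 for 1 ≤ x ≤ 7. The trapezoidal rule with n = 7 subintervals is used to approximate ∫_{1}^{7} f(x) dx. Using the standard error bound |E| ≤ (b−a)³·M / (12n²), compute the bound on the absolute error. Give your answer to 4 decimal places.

|E| ≤ (6)³·5 / (12·7²) = 1080/588 = 1.8367.

1.8367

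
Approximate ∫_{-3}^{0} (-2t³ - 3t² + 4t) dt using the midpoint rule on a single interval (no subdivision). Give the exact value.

-18

M = (b−a)·f(-1.5) = 3·(-6) = -18.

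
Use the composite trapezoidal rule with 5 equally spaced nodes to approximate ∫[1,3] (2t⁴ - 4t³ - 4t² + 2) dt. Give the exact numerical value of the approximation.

h = (3 − 1)/4 = 0.5.
Nodes t₀,…,t₄ = 1, 1.5, 2, 2.5, 3.
f(t) = 2t⁴ - 4t³ - 4t² + 2: f₀=-4, f₁=-10.375, f₂=-14, f₃=-7.375, f₄=20.
(h/2)·[f₀ + 2f₁ + 2f₂ + 2f₃ + f₄] = 0.25·(-47.5) = -11.875.

-11.875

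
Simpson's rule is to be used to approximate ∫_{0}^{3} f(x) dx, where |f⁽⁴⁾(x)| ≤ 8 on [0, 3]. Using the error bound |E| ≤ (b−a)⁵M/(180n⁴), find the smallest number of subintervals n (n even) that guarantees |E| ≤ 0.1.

4

Need 1944/(180n⁴) ≤ 0.1.
n⁴ ≥ 1944/(180·0.1) = 108 ⇒ n ≥ 3.2237, so the smallest even n is 4. (n must be even for Simpson's rule.)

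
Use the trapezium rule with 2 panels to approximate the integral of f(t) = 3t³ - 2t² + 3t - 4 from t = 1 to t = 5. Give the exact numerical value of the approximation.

h = (5 − 1)/2 = 2.
Nodes t₀,…,t₂ = 1, 3, 5.
f(t) = 3t³ - 2t² + 3t - 4: f₀=0, f₁=68, f₂=336.
(h/2)·[f₀ + 2f₁ + f₂] = 1·(472) = 472.

472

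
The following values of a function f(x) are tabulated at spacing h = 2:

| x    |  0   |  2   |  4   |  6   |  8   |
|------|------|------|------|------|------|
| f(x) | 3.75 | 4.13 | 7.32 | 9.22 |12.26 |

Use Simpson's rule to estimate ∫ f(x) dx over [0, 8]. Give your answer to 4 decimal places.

56.0333

h = 2, n = 4.
(h/3)·[y₀ + 4y₁ + 2y₂ + 4y₃ + y₄] = 0.666667·(84.05) = 56.0333.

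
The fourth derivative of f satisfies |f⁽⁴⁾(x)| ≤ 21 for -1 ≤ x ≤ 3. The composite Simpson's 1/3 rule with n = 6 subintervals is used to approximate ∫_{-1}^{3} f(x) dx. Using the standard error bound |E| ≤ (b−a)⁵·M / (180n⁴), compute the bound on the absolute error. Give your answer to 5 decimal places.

0.09218

|E| ≤ (4)⁵·21 / (180·6⁴) = 21504/233280 = 0.09218.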